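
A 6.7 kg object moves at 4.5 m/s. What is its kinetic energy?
KE = ½mv² = ½×6.7×4.5² = 67.8375 J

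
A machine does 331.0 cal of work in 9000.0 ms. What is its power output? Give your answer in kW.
P = W/t = 1385 J / 9 s = 153.9 W = 0.1539 kW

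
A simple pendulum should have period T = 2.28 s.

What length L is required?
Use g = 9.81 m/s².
T = 2π√(L/g) → L = g(T/2π)² = 9.81×(2.28/2π)² = 1.292 m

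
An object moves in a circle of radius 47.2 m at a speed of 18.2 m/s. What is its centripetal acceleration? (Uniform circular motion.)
a_c = v²/r = 18.2²/47.2 = 331.24/47.2 = 7.02 m/s²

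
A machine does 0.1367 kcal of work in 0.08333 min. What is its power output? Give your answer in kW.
P = W/t = 572 J / 5 s = 114.4 W = 0.1144 kW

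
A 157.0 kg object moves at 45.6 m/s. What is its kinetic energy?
KE = ½mv² = ½×157.0×45.6² = 163229.8 J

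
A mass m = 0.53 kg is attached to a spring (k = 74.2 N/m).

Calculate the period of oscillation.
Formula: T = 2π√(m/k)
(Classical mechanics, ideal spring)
T = 2π√(m/k) = 2π√(0.53/74.2) = 0.531 s; f = 1/T = 1.883 Hz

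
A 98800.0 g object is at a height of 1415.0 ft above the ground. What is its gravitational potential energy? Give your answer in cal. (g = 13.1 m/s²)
PE = mgh = 98.8 kg × 13.1 m/s² × 431.3 m = 5.582e+05 J = 133400.0 cal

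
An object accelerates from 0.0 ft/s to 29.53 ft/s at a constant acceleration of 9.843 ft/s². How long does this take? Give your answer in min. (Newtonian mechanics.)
t = (v - v₀)/a (with unit conversion) = 0.05 min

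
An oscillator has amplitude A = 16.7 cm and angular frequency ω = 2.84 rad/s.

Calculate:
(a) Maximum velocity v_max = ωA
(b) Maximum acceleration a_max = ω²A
v_max = ωA = 2.84×0.167 = 0.4743 m/s
a_max = ω²A = 2.84²×0.167 = 1.347 m/s²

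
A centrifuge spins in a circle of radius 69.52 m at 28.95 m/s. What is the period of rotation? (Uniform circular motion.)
T = 2πr/v = 2π×69.52/28.95 = 15.09 s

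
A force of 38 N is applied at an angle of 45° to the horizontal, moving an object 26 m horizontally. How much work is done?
W = Fd cosθ = 38×26×cos(45°) = 698.62 J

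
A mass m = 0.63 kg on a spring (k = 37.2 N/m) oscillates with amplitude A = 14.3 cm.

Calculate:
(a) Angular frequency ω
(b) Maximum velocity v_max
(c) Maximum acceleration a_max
ω = √(k/m) = √(37.2/0.63) = 7.684 rad/s
v_max = ωA = 7.684×0.143 = 1.099 m/s
a_max = ω²A = 7.684²×0.143 = 8.444 m/s²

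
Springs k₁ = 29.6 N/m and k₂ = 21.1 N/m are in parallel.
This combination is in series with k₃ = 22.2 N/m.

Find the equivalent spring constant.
k₁₂ = k₁ + k₂ = 50.7 N/m (parallel)
1/k_eq = 1/k₁₂ + 1/k₃ → k_eq = 15.44 N/m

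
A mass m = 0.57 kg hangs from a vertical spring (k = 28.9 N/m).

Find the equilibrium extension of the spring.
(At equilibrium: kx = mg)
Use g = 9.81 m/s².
x_eq = mg/k = 0.57×9.81/28.9 = 0.1935 m = 19.35 cm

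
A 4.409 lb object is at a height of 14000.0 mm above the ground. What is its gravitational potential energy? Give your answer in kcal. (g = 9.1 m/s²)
PE = mgh = 2 kg × 9.1 m/s² × 14 m = 254.8 J = 0.0609 kcal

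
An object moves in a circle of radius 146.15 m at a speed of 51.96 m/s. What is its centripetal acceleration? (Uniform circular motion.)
a_c = v²/r = 51.96²/146.15 = 2699.84/146.15 = 18.47 m/s²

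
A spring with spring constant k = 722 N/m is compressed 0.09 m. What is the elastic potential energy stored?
PE = ½kx² = ½×722×0.09² = 2.924 J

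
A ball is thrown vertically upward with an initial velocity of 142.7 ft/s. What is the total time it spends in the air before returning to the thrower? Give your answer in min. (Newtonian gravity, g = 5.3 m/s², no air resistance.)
t_total = 2v₀/g (with unit conversion) = 0.2736 min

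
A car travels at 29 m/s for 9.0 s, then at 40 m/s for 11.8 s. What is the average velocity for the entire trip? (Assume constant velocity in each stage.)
d₁ = v₁t₁ = 29 × 9.0 = 261 m
d₂ = v₂t₂ = 40 × 11.8 = 472 m
d_total = 733.0 m, t_total = 20.8 s
v_avg = d_total/t_total = 733.0/20.8 = 35.24 m/s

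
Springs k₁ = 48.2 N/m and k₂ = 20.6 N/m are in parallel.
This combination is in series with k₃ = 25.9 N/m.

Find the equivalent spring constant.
k₁₂ = k₁ + k₂ = 68.8 N/m (parallel)
1/k_eq = 1/k₁₂ + 1/k₃ → k_eq = 18.82 N/m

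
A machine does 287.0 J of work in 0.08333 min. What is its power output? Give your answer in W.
P = W/t = 287 J / 5 s = 57.4 W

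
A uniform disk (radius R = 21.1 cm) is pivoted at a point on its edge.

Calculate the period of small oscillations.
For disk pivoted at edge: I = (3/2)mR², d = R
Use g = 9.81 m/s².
I/m = (3/2)R² = 0.06678 m²; d = R = 0.211 m
T = 2π√((3/2)R²/(gR)) = 2π√(3R/(2g)) = 1.129 s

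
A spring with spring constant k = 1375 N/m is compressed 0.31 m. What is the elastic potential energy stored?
PE = ½kx² = ½×1375×0.31² = 66.07 J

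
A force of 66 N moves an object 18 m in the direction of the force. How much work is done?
W = Fd = 66×18 = 1188.0 J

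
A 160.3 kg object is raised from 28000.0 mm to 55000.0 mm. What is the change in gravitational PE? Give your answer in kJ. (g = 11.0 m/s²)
ΔPE = mg(h₂ − h₁) = 160.3 kg × 11.0 m/s² × (55 − 28) m = 4.761e+04 J = 47.61 kJ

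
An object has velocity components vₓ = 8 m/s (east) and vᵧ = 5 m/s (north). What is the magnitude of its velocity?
|v| = √(vₓ² + vᵧ²) = √(8² + 5²) = √(89) = 9.43 m/s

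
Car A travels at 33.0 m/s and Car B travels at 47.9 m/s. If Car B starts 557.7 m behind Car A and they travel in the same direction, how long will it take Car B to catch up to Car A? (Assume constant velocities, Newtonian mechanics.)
Relative speed: v_rel = 47.9 - 33.0 = 14.9 m/s
Time to catch: t = d₀/v_rel = 557.7/14.9 = 37.43 s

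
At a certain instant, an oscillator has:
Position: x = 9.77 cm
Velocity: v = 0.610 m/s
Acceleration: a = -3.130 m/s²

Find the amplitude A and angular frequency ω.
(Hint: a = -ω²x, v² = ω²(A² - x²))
a = −ω²x → ω = √(|a|/x) = √(3.13/0.0977) = 5.66 rad/s
v² = ω²(A² − x²) → A = √(x² + v²/ω²) = √(0.0977² + 0.61²/5.66²) = 0.1455 m = 14.55 cm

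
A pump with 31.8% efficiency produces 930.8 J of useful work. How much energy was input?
W_in = W_out/η = 930.8/0.318 = 2927.0 J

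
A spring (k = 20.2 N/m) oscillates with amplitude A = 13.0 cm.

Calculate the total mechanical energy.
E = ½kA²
E = ½kA² = ½×20.2×(0.13)² = 0.1707 J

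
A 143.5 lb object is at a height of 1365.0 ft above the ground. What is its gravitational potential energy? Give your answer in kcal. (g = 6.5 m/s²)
PE = mgh = 65.09 kg × 6.5 m/s² × 416.1 m = 1.76e+05 J = 42.07 kcal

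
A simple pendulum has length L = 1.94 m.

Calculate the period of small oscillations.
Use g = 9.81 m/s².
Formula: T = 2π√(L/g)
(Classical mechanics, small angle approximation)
T = 2π√(L/g) = 2π√(1.94/9.81) = 2.794 s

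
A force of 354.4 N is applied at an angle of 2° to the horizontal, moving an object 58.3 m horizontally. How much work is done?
W = Fd cosθ = 354.4×58.3×cos(2°) = 20649.0 J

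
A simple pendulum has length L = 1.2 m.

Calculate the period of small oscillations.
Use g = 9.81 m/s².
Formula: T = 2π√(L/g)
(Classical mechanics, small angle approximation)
T = 2π√(L/g) = 2π√(1.2/9.81) = 2.198 s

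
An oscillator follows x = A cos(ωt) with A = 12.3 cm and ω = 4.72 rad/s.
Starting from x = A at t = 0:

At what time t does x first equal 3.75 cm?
cos(ωt) = x/A = 3.75/12.3 = 0.3049
ωt = arccos(0.3049) = 1.261 rad
t = 1.261/4.72 = 0.2672 s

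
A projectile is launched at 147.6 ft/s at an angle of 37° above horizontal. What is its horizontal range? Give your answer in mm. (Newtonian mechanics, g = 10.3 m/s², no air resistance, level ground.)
R = v₀² sin(2θ) / g (with unit conversion) = 188900.0 mm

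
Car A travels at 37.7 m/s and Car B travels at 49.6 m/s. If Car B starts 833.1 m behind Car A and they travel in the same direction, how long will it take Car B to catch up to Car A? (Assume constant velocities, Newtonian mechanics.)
Relative speed: v_rel = 49.6 - 37.7 = 11.9 m/s
Time to catch: t = d₀/v_rel = 833.1/11.9 = 70.01 s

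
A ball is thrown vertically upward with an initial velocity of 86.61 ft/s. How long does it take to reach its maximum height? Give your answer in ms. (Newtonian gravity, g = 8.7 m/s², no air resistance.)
t_up = v₀/g (with unit conversion) = 3034.0 ms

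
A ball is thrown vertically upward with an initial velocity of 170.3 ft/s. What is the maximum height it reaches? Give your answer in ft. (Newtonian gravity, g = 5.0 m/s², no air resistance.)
h_max = v₀²/(2g) (with unit conversion) = 884.0 ft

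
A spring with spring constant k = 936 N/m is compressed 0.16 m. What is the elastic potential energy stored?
PE = ½kx² = ½×936×0.16² = 11.98 J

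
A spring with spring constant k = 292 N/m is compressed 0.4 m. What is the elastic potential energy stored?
PE = ½kx² = ½×292×0.4² = 23.36 J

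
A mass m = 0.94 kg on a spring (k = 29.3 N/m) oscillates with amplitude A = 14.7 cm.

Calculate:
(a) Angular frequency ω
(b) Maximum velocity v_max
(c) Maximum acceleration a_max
ω = √(k/m) = √(29.3/0.94) = 5.583 rad/s
v_max = ωA = 5.583×0.147 = 0.8207 m/s
a_max = ω²A = 5.583²×0.147 = 4.582 m/s²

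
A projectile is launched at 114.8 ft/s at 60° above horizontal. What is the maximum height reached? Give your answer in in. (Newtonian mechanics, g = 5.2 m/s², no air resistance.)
H = v₀²sin²(θ)/(2g) (with unit conversion) = 3476.0 in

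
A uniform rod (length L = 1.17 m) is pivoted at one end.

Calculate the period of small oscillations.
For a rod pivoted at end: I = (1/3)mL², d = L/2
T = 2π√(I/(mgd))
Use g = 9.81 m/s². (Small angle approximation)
I/m = (1/3)L² = 0.4563 m²; d = L/2 = 0.585 m
T = 2π√(I/(mgd)) = 2π√(0.4563/(9.81×0.585)) = 1.772 s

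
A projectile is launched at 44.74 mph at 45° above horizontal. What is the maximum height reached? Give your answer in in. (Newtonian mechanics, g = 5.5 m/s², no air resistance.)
H = v₀²sin²(θ)/(2g) (with unit conversion) = 715.9 in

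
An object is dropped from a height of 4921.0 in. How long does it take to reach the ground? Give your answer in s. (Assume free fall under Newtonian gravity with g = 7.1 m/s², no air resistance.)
t = √(2h/g) (with unit conversion) = 5.934 s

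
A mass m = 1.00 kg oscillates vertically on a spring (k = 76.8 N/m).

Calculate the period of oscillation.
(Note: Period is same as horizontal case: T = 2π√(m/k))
T = 2π√(m/k) = 2π√(1.0/76.8) = 0.717 s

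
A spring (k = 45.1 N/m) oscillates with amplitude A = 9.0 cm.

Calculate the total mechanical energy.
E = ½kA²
E = ½kA² = ½×45.1×(0.09)² = 0.1827 J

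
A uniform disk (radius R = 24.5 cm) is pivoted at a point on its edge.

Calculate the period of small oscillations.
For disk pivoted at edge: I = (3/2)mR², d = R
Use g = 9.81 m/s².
I/m = (3/2)R² = 0.09004 m²; d = R = 0.245 m
T = 2π√((3/2)R²/(gR)) = 2π√(3R/(2g)) = 1.216 s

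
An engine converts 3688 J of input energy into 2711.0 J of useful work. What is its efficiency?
η = W_out/W_in = 2711.0/3688 = 0.7351 = 73.51%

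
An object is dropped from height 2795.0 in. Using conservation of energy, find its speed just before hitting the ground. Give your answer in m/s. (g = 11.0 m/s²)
mgh = ½mv² → v = √(2gh) = √(2×11.0×70.99) = 39.52 m/s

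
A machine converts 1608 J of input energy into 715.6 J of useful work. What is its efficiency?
η = W_out/W_in = 715.6/1608 = 0.445 = 44.5%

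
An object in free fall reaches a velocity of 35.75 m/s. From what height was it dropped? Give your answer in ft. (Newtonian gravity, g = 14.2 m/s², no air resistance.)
h = v²/(2g) (with unit conversion) = 147.6 ft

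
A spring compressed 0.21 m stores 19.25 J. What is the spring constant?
PE = ½kx² → k = 2PE/x² = 2×19.25/0.21² = 873.0 N/m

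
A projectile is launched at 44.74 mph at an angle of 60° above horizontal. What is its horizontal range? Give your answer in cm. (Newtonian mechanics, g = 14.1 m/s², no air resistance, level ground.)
R = v₀² sin(2θ) / g (with unit conversion) = 2457.0 cm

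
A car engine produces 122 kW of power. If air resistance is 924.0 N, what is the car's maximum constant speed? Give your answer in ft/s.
P = Fv → v = P/F = 122000 W / 924 N = 132 m/s = 433.2 ft/s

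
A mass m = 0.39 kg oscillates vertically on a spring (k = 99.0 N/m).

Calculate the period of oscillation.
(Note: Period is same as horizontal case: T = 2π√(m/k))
T = 2π√(m/k) = 2π√(0.39/99.0) = 0.3944 s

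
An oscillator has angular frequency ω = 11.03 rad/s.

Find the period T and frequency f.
T = 2π/ω = 2π/11.03 = 0.5696 s; f = ω/2π = 1.755 Hz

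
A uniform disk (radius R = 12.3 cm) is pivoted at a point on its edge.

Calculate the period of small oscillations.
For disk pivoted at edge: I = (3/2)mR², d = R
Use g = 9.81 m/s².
I/m = (3/2)R² = 0.02269 m²; d = R = 0.123 m
T = 2π√((3/2)R²/(gR)) = 2π√(3R/(2g)) = 0.8617 s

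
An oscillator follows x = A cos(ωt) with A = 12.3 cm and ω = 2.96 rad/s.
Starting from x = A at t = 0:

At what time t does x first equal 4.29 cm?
cos(ωt) = x/A = 4.29/12.3 = 0.3488
ωt = arccos(0.3488) = 1.215 rad
t = 1.215/2.96 = 0.4103 s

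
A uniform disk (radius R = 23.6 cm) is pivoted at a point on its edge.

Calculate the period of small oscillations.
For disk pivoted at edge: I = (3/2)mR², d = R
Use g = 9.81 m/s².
I/m = (3/2)R² = 0.08354 m²; d = R = 0.236 m
T = 2π√((3/2)R²/(gR)) = 2π√(3R/(2g)) = 1.194 s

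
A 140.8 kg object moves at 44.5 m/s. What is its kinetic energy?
KE = ½mv² = ½×140.8×44.5² = 139409.6 J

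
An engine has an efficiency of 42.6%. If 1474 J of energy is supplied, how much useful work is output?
W_out = η × W_in = 0.426 × 1474 = 627.92 J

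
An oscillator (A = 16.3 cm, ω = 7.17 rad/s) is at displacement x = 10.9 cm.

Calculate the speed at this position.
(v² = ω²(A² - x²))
v = ω√(A² − x²) = 7.17×√(0.163² − 0.109²) = 0.869 m/s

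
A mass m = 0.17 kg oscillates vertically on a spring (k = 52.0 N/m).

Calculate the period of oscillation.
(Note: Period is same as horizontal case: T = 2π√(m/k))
T = 2π√(m/k) = 2π√(0.17/52.0) = 0.3593 s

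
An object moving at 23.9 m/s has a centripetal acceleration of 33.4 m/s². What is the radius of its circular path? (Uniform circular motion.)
r = v²/a_c = 23.9²/33.4 = 17.1 m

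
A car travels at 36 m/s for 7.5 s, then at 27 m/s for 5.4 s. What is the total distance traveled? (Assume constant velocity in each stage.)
d₁ = v₁t₁ = 36 × 7.5 = 270 m
d₂ = v₂t₂ = 27 × 5.4 = 145.8 m
d_total = 270 + 145.8 = 415.8 m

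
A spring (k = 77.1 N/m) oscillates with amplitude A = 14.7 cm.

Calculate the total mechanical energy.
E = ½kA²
E = ½kA² = ½×77.1×(0.147)² = 0.833 J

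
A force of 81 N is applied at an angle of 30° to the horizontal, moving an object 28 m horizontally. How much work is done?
W = Fd cosθ = 81×28×cos(30°) = 1964.1 J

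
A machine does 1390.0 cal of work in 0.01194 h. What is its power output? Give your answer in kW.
P = W/t = 5816 J / 42.98 s = 135.3 W = 0.1353 kW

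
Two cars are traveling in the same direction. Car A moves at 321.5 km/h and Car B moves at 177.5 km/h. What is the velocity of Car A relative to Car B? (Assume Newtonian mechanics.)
v_rel = v_A - v_B = 321.5 - 177.5 = 144.0 km/h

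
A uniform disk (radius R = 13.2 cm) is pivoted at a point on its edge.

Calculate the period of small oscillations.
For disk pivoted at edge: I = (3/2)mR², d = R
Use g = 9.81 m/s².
I/m = (3/2)R² = 0.02614 m²; d = R = 0.132 m
T = 2π√((3/2)R²/(gR)) = 2π√(3R/(2g)) = 0.8926 s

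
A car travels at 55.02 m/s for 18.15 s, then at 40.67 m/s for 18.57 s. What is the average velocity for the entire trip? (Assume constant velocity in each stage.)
d₁ = v₁t₁ = 55.02 × 18.15 = 998.613 m
d₂ = v₂t₂ = 40.67 × 18.57 = 755.242 m
d_total = 1753.85 m, t_total = 36.72 s
v_avg = d_total/t_total = 1753.85/36.72 = 47.76 m/s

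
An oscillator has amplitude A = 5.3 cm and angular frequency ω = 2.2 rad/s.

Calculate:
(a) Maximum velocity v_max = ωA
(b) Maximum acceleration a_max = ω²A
v_max = ωA = 2.2×0.053 = 0.1166 m/s
a_max = ω²A = 2.2²×0.053 = 0.2565 m/s²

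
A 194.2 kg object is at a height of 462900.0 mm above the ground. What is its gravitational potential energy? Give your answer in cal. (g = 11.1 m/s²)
PE = mgh = 194.2 kg × 11.1 m/s² × 462.9 m = 9.978e+05 J = 238500.0 cal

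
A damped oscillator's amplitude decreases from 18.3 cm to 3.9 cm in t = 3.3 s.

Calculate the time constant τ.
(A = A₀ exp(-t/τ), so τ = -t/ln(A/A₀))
A/A₀ = 3.9/18.3 = 0.2131; ln(A/A₀) = -1.546
τ = −t/ln(A/A₀) = −3.3/-1.546 = 2.135 s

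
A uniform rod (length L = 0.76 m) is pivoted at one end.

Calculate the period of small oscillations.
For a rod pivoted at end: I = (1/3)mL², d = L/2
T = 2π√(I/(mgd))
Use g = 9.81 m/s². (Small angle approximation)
I/m = (1/3)L² = 0.1925 m²; d = L/2 = 0.38 m
T = 2π√(I/(mgd)) = 2π√(0.1925/(9.81×0.38)) = 1.428 s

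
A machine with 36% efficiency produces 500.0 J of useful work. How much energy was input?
W_in = W_out/η = 500.0/0.36 = 1388.9 J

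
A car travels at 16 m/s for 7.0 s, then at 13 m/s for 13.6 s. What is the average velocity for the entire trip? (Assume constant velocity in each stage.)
d₁ = v₁t₁ = 16 × 7.0 = 112 m
d₂ = v₂t₂ = 13 × 13.6 = 176.8 m
d_total = 288.8 m, t_total = 20.6 s
v_avg = d_total/t_total = 288.8/20.6 = 14.02 m/s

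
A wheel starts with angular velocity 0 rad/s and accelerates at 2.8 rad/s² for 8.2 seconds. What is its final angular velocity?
ω = ω₀ + αt = 0 + 2.8 × 8.2 = 22.96 rad/s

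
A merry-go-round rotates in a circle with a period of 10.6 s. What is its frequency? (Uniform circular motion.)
f = 1/T = 1/10.6 = 0.0943 Hz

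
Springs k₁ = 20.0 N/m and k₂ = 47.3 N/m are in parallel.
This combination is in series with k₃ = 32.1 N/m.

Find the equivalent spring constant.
k₁₂ = k₁ + k₂ = 67.3 N/m (parallel)
1/k_eq = 1/k₁₂ + 1/k₃ → k_eq = 21.73 N/m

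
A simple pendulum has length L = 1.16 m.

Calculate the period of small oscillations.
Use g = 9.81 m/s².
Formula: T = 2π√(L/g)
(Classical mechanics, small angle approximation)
T = 2π√(L/g) = 2π√(1.16/9.81) = 2.161 s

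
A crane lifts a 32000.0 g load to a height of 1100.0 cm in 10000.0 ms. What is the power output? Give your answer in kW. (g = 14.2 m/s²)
W = mgh = 32×14.2×11 = 4998 J
P = W/t = 4998/10 = 499.8 W = 0.4998 kW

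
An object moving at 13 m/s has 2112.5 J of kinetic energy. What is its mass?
KE = ½mv² → m = 2KE/v² = 2×2112.5/13² = 25.0 kg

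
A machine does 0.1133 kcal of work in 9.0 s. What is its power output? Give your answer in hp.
P = W/t = 474 J / 9 s = 52.67 W = 0.07063 hp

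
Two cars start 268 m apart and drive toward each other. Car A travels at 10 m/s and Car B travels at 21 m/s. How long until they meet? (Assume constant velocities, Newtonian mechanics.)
Combined speed: v_combined = 10 + 21 = 31 m/s
Time to meet: t = d/31 = 268/31 = 8.65 s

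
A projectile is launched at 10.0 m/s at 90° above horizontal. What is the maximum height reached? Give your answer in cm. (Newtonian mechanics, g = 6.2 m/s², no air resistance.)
H = v₀²sin²(θ)/(2g) (with unit conversion) = 806.5 cm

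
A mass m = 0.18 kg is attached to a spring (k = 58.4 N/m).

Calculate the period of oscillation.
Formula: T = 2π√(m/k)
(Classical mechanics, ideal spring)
T = 2π√(m/k) = 2π√(0.18/58.4) = 0.3488 s; f = 1/T = 2.867 Hz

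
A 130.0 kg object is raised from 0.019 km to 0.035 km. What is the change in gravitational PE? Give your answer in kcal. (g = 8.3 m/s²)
ΔPE = mg(h₂ − h₁) = 130 kg × 8.3 m/s² × (35 − 19) m = 1.726e+04 J = 4.126 kcal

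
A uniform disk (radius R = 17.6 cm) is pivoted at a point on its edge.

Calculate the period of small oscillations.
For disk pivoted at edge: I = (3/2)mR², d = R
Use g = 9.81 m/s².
I/m = (3/2)R² = 0.04646 m²; d = R = 0.176 m
T = 2π√((3/2)R²/(gR)) = 2π√(3R/(2g)) = 1.031 s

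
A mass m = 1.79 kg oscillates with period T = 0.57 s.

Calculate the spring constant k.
T = 2π√(m/k) → k = m(2π/T)² = 1.79×(2π/0.57)² = 217.5 N/m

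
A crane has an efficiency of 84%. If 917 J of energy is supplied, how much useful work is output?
W_out = η × W_in = 0.84 × 917 = 770.28 J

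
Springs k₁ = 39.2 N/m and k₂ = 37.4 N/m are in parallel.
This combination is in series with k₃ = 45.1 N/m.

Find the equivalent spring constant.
k₁₂ = k₁ + k₂ = 76.6 N/m (parallel)
1/k_eq = 1/k₁₂ + 1/k₃ → k_eq = 28.39 N/m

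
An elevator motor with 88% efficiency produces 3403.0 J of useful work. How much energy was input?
W_in = W_out/η = 3403.0/0.88 = 3867.0 J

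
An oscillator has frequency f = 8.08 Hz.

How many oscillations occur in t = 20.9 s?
n = f×t = 8.08×20.9 = 168.9 oscillations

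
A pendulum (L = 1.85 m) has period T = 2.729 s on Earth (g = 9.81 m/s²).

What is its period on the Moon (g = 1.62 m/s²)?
T = 2π√(L/g), so T_moon/T_earth = √(g_earth/g_moon)
T_moon = 2π√(1.85/1.62) = 6.714 s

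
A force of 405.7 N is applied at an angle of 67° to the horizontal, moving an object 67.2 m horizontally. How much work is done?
W = Fd cosθ = 405.7×67.2×cos(67°) = 10653.0 J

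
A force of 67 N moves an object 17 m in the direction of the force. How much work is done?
W = Fd = 67×17 = 1139.0 J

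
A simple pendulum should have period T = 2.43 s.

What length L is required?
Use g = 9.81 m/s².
T = 2π√(L/g) → L = g(T/2π)² = 9.81×(2.43/2π)² = 1.467 m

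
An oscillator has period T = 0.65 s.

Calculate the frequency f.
f = 1/T = 1/0.65 = 1.538 Hz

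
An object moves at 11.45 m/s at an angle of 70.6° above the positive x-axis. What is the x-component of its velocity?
vₓ = v cos(θ) = 11.45 × cos(70.6°) = 3.8 m/s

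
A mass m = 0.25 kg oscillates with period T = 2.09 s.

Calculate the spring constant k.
T = 2π√(m/k) → k = m(2π/T)² = 0.25×(2π/2.09)² = 2.259 N/m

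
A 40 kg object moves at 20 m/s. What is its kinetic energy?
KE = ½mv² = ½×40×20² = 8000.0 J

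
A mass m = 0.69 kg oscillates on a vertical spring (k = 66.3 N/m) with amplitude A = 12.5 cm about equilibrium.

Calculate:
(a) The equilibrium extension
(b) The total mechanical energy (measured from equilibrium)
x_eq = mg/k = 0.69×9.81/66.3 = 0.1021 m = 10.21 cm
E = ½kA² = ½×66.3×(0.125)² = 0.518 J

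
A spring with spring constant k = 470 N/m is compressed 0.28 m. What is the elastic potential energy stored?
PE = ½kx² = ½×470×0.28² = 18.42 J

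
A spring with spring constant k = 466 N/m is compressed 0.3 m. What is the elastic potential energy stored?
PE = ½kx² = ½×466×0.3² = 20.97 J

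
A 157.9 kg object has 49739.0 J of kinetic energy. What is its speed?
KE = ½mv² → v = √(2KE/m) = √(2×49739.0/157.9) = 25.1 m/s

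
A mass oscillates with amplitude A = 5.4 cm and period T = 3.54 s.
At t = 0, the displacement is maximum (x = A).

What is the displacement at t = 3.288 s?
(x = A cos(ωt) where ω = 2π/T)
ω = 2π/T = 2π/3.54 = 1.775 rad/s
x = A cos(ωt) = 5.4×cos(1.775×3.288) = 4.869 cm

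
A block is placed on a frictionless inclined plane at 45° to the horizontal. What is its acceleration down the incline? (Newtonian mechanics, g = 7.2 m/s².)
a = g sin(θ) = 7.2 × sin(45°) = 7.2 × 0.7071 = 5.09 m/s²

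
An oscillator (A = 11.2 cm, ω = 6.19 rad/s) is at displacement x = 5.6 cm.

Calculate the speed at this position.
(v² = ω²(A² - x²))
v = ω√(A² − x²) = 6.19×√(0.112² − 0.056²) = 0.6004 m/s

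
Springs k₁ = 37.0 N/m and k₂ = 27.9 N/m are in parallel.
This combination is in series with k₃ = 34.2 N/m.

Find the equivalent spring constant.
k₁₂ = k₁ + k₂ = 64.9 N/m (parallel)
1/k_eq = 1/k₁₂ + 1/k₃ → k_eq = 22.4 N/m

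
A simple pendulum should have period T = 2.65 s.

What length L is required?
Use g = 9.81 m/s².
T = 2π√(L/g) → L = g(T/2π)² = 9.81×(2.65/2π)² = 1.745 m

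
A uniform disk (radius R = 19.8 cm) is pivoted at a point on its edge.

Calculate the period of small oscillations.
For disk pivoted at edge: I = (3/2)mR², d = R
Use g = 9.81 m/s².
I/m = (3/2)R² = 0.05881 m²; d = R = 0.198 m
T = 2π√((3/2)R²/(gR)) = 2π√(3R/(2g)) = 1.093 s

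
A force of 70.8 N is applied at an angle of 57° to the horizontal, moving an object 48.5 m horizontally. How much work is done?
W = Fd cosθ = 70.8×48.5×cos(57°) = 1870.2 J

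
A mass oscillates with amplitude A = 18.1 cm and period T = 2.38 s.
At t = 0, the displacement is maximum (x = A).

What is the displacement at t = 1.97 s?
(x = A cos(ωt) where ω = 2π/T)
ω = 2π/T = 2π/2.38 = 2.64 rad/s
x = A cos(ωt) = 18.1×cos(2.64×1.97) = 8.493 cm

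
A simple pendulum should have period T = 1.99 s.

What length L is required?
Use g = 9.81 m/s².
T = 2π√(L/g) → L = g(T/2π)² = 9.81×(1.99/2π)² = 0.984 m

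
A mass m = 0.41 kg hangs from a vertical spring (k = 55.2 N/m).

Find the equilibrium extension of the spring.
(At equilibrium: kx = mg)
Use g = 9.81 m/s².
x_eq = mg/k = 0.41×9.81/55.2 = 0.07286 m = 7.286 cm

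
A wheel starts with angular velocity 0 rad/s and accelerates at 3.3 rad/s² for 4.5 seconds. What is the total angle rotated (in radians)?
θ = ω₀t + ½αt² = 0×4.5 + ½×3.3×4.5² = 33.41 rad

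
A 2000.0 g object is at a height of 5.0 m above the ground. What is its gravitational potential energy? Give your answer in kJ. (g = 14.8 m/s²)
PE = mgh = 2 kg × 14.8 m/s² × 5 m = 148 J = 0.148 kJ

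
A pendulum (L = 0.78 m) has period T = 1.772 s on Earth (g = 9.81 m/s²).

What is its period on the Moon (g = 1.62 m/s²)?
T = 2π√(L/g), so T_moon/T_earth = √(g_earth/g_moon)
T_moon = 2π√(0.78/1.62) = 4.36 s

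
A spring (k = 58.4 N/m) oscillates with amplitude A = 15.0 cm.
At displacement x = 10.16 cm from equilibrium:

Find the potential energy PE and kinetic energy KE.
E_total = ½kA² = ½×58.4×(0.15)² = 0.657 J
PE = ½kx² = ½×58.4×(0.1016)² = 0.3014 J
KE = E_total − PE = 0.3556 J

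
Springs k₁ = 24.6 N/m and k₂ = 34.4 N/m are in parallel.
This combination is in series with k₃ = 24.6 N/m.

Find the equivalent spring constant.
k₁₂ = k₁ + k₂ = 59 N/m (parallel)
1/k_eq = 1/k₁₂ + 1/k₃ → k_eq = 17.36 N/m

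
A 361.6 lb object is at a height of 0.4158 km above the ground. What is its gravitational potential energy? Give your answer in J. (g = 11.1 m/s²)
PE = mgh = 164 kg × 11.1 m/s² × 415.8 m = 7.57e+05 J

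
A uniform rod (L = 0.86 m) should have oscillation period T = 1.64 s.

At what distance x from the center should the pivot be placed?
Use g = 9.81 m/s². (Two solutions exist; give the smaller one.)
T = 2π√((L²/12 + x²)/(gx)). Let c = T²g/(4π²) = 0.6683.
x² − cx + L²/12 = 0 → x = (c − √(c² − L²/3))/2 = 0.1105 m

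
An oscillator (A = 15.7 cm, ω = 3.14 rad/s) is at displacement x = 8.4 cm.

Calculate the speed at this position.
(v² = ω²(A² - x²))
v = ω√(A² − x²) = 3.14×√(0.157² − 0.084²) = 0.4165 m/s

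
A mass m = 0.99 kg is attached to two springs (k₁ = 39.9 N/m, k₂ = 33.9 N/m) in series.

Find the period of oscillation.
k_eq = k₁k₂/(k₁+k₂) = 18.33 N/m
T = 2π√(m/k_eq) = 2π√(0.99/18.33) = 1.46 s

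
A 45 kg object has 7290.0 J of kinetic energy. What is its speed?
KE = ½mv² → v = √(2KE/m) = √(2×7290.0/45) = 18.0 m/s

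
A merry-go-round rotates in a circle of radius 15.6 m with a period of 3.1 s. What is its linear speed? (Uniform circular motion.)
v = 2πr/T = 2π×15.6/3.1 = 31.62 m/s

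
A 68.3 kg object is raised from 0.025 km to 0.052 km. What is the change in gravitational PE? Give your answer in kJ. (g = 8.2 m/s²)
ΔPE = mg(h₂ − h₁) = 68.3 kg × 8.2 m/s² × (52 − 25) m = 1.512e+04 J = 15.12 kJ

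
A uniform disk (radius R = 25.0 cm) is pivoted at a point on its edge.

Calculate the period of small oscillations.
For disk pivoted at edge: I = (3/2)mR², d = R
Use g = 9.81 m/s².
I/m = (3/2)R² = 0.09375 m²; d = R = 0.25 m
T = 2π√((3/2)R²/(gR)) = 2π√(3R/(2g)) = 1.228 s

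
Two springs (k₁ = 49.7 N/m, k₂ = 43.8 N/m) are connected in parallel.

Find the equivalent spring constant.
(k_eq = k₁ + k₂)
k_eq = k₁ + k₂ = 49.7 + 43.8 = 93.5 N/m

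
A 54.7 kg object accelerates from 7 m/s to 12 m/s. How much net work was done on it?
W_net = ΔKE = ½m(v₂² − v₁²) = ½×54.7×(12² − 7²) = 2598.25 J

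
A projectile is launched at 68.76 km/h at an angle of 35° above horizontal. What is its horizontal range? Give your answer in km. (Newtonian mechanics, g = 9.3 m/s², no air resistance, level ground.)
R = v₀² sin(2θ) / g (with unit conversion) = 0.03686 km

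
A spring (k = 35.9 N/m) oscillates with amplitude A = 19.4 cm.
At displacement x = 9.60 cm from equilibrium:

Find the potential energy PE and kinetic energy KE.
E_total = ½kA² = ½×35.9×(0.194)² = 0.6756 J
PE = ½kx² = ½×35.9×(0.096)² = 0.1654 J
KE = E_total − PE = 0.5101 J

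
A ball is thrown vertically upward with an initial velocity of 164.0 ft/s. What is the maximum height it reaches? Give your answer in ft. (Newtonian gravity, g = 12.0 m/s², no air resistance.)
h_max = v₀²/(2g) (with unit conversion) = 341.6 ft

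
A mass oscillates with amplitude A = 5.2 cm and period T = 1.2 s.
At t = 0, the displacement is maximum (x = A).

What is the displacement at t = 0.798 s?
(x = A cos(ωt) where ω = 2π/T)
ω = 2π/T = 2π/1.2 = 5.236 rad/s
x = A cos(ωt) = 5.2×cos(5.236×0.798) = -2.647 cm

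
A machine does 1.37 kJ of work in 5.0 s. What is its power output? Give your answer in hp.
P = W/t = 1370 J / 5 s = 274 W = 0.3674 hp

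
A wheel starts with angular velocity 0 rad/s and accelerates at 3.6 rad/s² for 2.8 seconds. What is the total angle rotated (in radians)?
θ = ω₀t + ½αt² = 0×2.8 + ½×3.6×2.8² = 14.11 rad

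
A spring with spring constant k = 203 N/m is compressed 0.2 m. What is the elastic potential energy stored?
PE = ½kx² = ½×203×0.2² = 4.06 J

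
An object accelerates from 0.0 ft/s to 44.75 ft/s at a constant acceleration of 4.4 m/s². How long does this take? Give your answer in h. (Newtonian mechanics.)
t = (v - v₀)/a (with unit conversion) = 0.0008611 h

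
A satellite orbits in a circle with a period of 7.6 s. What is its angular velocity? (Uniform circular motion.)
ω = 2π/T = 2π/7.6 = 0.8267 rad/s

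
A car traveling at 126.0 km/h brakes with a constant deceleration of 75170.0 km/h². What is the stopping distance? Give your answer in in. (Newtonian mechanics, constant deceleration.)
d = v₀² / (2a) (with unit conversion) = 4158.0 in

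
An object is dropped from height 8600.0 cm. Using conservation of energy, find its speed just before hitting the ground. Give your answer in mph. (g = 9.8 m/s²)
mgh = ½mv² → v = √(2gh) = √(2×9.8×86) = 41.06 m/s = 91.84 mph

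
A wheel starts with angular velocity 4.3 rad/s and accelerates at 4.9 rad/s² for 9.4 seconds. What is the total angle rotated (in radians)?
θ = ω₀t + ½αt² = 4.3×9.4 + ½×4.9×9.4² = 256.9 rad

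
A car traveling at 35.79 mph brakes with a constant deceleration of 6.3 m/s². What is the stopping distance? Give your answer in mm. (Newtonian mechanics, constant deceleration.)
d = v₀² / (2a) (with unit conversion) = 20320.0 mm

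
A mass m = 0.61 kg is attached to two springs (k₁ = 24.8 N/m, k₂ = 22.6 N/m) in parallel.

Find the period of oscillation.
k_eq = k₁+k₂ = 47.4 N/m
T = 2π√(m/k_eq) = 2π√(0.61/47.4) = 0.7128 s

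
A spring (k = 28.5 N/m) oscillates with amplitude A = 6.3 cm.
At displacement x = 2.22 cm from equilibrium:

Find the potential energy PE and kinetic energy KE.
E_total = ½kA² = ½×28.5×(0.063)² = 0.05656 J
PE = ½kx² = ½×28.5×(0.0222)² = 0.007023 J
KE = E_total − PE = 0.04954 J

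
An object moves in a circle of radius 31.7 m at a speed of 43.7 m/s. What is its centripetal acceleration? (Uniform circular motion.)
a_c = v²/r = 43.7²/31.7 = 1909.69/31.7 = 60.24 m/s²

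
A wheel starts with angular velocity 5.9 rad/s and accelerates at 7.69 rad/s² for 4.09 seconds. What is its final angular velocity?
ω = ω₀ + αt = 5.9 + 7.69 × 4.09 = 37.35 rad/s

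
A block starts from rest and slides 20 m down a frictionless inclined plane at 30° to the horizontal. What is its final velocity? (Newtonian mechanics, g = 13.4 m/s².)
a = g sin(θ) = 13.4 × sin(30°) = 6.7 m/s²
v = √(2ad) = √(2 × 6.7 × 20) = 16.37 m/s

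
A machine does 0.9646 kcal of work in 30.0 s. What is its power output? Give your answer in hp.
P = W/t = 4036 J / 30 s = 134.5 W = 0.1804 hp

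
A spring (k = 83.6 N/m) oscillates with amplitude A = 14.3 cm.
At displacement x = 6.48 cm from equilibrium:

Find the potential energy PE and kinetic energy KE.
E_total = ½kA² = ½×83.6×(0.143)² = 0.8548 J
PE = ½kx² = ½×83.6×(0.0648)² = 0.1755 J
KE = E_total − PE = 0.6792 J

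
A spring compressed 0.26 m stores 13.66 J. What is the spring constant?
PE = ½kx² → k = 2PE/x² = 2×13.66/0.26² = 404.1 N/m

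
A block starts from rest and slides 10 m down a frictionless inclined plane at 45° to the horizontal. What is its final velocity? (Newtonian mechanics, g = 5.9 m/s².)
a = g sin(θ) = 5.9 × sin(45°) = 4.17 m/s²
v = √(2ad) = √(2 × 4.17 × 10) = 9.13 m/s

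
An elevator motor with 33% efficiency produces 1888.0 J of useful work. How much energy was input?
W_in = W_out/η = 1888.0/0.33 = 5721.2 J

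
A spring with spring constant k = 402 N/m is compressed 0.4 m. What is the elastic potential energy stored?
PE = ½kx² = ½×402×0.4² = 32.16 J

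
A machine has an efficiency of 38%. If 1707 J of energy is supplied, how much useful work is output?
W_out = η × W_in = 0.38 × 1707 = 648.66 J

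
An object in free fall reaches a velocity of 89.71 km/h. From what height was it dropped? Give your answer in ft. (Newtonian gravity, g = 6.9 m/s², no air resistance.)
h = v²/(2g) (with unit conversion) = 147.6 ft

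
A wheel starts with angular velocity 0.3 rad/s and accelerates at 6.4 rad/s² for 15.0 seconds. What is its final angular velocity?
ω = ω₀ + αt = 0.3 + 6.4 × 15.0 = 96.3 rad/s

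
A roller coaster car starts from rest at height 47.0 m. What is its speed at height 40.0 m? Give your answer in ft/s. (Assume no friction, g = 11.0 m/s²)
mgh₁ = ½mv₂² + mgh₂ → v₂ = √(2g(h₁−h₂)) = √(2×11.0×(47−40)) = 12.41 m/s = 40.71 ft/s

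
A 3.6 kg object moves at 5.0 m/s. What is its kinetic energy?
KE = ½mv² = ½×3.6×5.0² = 45.0 J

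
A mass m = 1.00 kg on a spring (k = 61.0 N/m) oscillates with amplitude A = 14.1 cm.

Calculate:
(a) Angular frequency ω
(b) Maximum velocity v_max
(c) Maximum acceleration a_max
ω = √(k/m) = √(61.0/1.0) = 7.81 rad/s
v_max = ωA = 7.81×0.141 = 1.101 m/s
a_max = ω²A = 7.81²×0.141 = 8.601 m/s²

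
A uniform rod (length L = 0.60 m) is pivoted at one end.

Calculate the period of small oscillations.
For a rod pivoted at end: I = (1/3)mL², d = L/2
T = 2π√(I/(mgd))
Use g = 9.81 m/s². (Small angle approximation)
I/m = (1/3)L² = 0.12 m²; d = L/2 = 0.3 m
T = 2π√(I/(mgd)) = 2π√(0.12/(9.81×0.3)) = 1.269 s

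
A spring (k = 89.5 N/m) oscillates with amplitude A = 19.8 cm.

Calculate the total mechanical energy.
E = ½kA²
E = ½kA² = ½×89.5×(0.198)² = 1.754 J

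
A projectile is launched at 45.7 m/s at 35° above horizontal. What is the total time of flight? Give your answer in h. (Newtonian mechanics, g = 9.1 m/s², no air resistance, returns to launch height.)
T = 2v₀sin(θ)/g (with unit conversion) = 0.0016 h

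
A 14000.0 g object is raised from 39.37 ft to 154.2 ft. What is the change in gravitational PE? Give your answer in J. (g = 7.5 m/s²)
ΔPE = mg(h₂ − h₁) = 14 kg × 7.5 m/s² × (47 − 12) m = 3675 J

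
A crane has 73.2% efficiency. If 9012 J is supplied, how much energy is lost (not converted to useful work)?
W_out = η × W_in = 0.732×9012 = 6596.8 J
W_lost = W_in − W_out = 9012 − 6596.8 = 2415.2 J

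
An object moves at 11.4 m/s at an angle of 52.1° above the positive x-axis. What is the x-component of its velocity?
vₓ = v cos(θ) = 11.4 × cos(52.1°) = 7.0 m/s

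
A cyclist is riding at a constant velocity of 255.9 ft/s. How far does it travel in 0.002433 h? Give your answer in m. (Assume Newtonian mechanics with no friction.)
d = vt (with unit conversion) = 683.2 m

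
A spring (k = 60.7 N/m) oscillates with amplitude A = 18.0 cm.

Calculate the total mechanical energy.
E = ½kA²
E = ½kA² = ½×60.7×(0.18)² = 0.9833 J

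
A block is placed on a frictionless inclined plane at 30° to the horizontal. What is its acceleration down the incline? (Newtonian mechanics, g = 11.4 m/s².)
a = g sin(θ) = 11.4 × sin(30°) = 11.4 × 0.5 = 5.7 m/s²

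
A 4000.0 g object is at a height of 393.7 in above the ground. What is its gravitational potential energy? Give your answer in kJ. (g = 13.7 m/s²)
PE = mgh = 4 kg × 13.7 m/s² × 10 m = 548 J = 0.548 kJ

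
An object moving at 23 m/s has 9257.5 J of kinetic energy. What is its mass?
KE = ½mv² → m = 2KE/v² = 2×9257.5/23² = 35.0 kg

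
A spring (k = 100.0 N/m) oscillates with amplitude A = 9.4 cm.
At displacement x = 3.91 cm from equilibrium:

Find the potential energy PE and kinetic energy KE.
E_total = ½kA² = ½×100.0×(0.094)² = 0.4418 J
PE = ½kx² = ½×100.0×(0.0391)² = 0.07644 J
KE = E_total − PE = 0.3654 J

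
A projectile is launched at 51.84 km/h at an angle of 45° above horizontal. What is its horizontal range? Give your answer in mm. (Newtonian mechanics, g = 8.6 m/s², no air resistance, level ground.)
R = v₀² sin(2θ) / g (with unit conversion) = 24110.0 mm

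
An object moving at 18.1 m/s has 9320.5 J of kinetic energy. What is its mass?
KE = ½mv² → m = 2KE/v² = 2×9320.5/18.1² = 56.9 kg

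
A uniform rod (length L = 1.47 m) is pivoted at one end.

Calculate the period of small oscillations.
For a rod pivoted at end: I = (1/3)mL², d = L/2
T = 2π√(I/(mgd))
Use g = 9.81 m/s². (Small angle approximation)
I/m = (1/3)L² = 0.7203 m²; d = L/2 = 0.735 m
T = 2π√(I/(mgd)) = 2π√(0.7203/(9.81×0.735)) = 1.986 s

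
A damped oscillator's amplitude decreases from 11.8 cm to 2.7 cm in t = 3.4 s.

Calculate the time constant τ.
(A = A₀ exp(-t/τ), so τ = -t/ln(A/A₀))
A/A₀ = 2.7/11.8 = 0.2288; ln(A/A₀) = -1.475
τ = −t/ln(A/A₀) = −3.4/-1.475 = 2.305 s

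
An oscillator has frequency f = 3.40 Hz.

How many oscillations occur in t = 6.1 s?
n = f×t = 3.4×6.1 = 20.74 oscillations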